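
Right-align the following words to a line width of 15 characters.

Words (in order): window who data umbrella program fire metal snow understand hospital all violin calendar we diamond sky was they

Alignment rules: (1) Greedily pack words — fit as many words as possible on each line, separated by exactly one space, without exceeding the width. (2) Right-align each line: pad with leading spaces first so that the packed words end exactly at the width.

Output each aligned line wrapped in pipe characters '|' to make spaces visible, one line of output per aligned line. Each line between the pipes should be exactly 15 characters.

Line 1: ['window', 'who', 'data'] (min_width=15, slack=0)
Line 2: ['umbrella'] (min_width=8, slack=7)
Line 3: ['program', 'fire'] (min_width=12, slack=3)
Line 4: ['metal', 'snow'] (min_width=10, slack=5)
Line 5: ['understand'] (min_width=10, slack=5)
Line 6: ['hospital', 'all'] (min_width=12, slack=3)
Line 7: ['violin', 'calendar'] (min_width=15, slack=0)
Line 8: ['we', 'diamond', 'sky'] (min_width=14, slack=1)
Line 9: ['was', 'they'] (min_width=8, slack=7)

Answer: |window who data|
|       umbrella|
|   program fire|
|     metal snow|
|     understand|
|   hospital all|
|violin calendar|
| we diamond sky|
|       was they|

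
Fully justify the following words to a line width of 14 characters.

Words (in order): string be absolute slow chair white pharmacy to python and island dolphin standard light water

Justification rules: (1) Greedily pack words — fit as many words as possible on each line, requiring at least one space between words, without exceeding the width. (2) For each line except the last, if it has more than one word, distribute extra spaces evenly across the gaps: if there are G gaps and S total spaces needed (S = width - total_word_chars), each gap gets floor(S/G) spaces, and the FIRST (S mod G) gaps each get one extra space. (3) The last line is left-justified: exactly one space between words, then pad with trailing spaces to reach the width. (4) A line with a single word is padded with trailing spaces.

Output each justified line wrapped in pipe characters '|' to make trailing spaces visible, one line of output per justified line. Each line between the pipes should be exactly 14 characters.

Line 1: ['string', 'be'] (min_width=9, slack=5)
Line 2: ['absolute', 'slow'] (min_width=13, slack=1)
Line 3: ['chair', 'white'] (min_width=11, slack=3)
Line 4: ['pharmacy', 'to'] (min_width=11, slack=3)
Line 5: ['python', 'and'] (min_width=10, slack=4)
Line 6: ['island', 'dolphin'] (min_width=14, slack=0)
Line 7: ['standard', 'light'] (min_width=14, slack=0)
Line 8: ['water'] (min_width=5, slack=9)

Answer: |string      be|
|absolute  slow|
|chair    white|
|pharmacy    to|
|python     and|
|island dolphin|
|standard light|
|water         |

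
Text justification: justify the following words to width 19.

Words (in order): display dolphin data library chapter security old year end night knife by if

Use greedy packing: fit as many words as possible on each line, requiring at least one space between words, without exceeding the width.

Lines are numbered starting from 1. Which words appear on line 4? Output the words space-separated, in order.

Line 1: ['display', 'dolphin'] (min_width=15, slack=4)
Line 2: ['data', 'library'] (min_width=12, slack=7)
Line 3: ['chapter', 'security'] (min_width=16, slack=3)
Line 4: ['old', 'year', 'end', 'night'] (min_width=18, slack=1)
Line 5: ['knife', 'by', 'if'] (min_width=11, slack=8)

Answer: old year end night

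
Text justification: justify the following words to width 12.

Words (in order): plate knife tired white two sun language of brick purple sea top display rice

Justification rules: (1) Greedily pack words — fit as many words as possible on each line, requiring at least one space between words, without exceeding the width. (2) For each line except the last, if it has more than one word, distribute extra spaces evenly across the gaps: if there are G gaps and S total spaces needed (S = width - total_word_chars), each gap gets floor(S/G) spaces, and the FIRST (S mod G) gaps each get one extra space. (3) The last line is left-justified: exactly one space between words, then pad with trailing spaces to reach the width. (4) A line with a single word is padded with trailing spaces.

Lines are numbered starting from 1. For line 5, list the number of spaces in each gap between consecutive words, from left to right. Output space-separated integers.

Answer: 1

Derivation:
Line 1: ['plate', 'knife'] (min_width=11, slack=1)
Line 2: ['tired', 'white'] (min_width=11, slack=1)
Line 3: ['two', 'sun'] (min_width=7, slack=5)
Line 4: ['language', 'of'] (min_width=11, slack=1)
Line 5: ['brick', 'purple'] (min_width=12, slack=0)
Line 6: ['sea', 'top'] (min_width=7, slack=5)
Line 7: ['display', 'rice'] (min_width=12, slack=0)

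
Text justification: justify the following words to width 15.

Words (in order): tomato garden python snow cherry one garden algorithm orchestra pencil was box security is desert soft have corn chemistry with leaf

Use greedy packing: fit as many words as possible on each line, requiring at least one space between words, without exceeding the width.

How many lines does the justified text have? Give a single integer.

Answer: 12

Derivation:
Line 1: ['tomato', 'garden'] (min_width=13, slack=2)
Line 2: ['python', 'snow'] (min_width=11, slack=4)
Line 3: ['cherry', 'one'] (min_width=10, slack=5)
Line 4: ['garden'] (min_width=6, slack=9)
Line 5: ['algorithm'] (min_width=9, slack=6)
Line 6: ['orchestra'] (min_width=9, slack=6)
Line 7: ['pencil', 'was', 'box'] (min_width=14, slack=1)
Line 8: ['security', 'is'] (min_width=11, slack=4)
Line 9: ['desert', 'soft'] (min_width=11, slack=4)
Line 10: ['have', 'corn'] (min_width=9, slack=6)
Line 11: ['chemistry', 'with'] (min_width=14, slack=1)
Line 12: ['leaf'] (min_width=4, slack=11)
Total lines: 12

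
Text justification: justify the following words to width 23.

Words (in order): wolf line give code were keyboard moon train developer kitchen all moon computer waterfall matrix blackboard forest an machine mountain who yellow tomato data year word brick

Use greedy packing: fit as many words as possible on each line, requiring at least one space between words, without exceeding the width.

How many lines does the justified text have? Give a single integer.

Line 1: ['wolf', 'line', 'give', 'code'] (min_width=19, slack=4)
Line 2: ['were', 'keyboard', 'moon'] (min_width=18, slack=5)
Line 3: ['train', 'developer', 'kitchen'] (min_width=23, slack=0)
Line 4: ['all', 'moon', 'computer'] (min_width=17, slack=6)
Line 5: ['waterfall', 'matrix'] (min_width=16, slack=7)
Line 6: ['blackboard', 'forest', 'an'] (min_width=20, slack=3)
Line 7: ['machine', 'mountain', 'who'] (min_width=20, slack=3)
Line 8: ['yellow', 'tomato', 'data', 'year'] (min_width=23, slack=0)
Line 9: ['word', 'brick'] (min_width=10, slack=13)
Total lines: 9

Answer: 9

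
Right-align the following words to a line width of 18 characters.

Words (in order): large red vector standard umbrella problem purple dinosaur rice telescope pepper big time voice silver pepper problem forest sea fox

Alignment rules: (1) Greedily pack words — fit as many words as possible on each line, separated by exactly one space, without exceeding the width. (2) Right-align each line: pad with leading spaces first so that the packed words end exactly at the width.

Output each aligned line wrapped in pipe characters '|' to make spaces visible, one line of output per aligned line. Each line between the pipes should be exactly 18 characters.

Answer: |  large red vector|
| standard umbrella|
|    problem purple|
|     dinosaur rice|
|  telescope pepper|
|    big time voice|
|     silver pepper|
|problem forest sea|
|               fox|

Derivation:
Line 1: ['large', 'red', 'vector'] (min_width=16, slack=2)
Line 2: ['standard', 'umbrella'] (min_width=17, slack=1)
Line 3: ['problem', 'purple'] (min_width=14, slack=4)
Line 4: ['dinosaur', 'rice'] (min_width=13, slack=5)
Line 5: ['telescope', 'pepper'] (min_width=16, slack=2)
Line 6: ['big', 'time', 'voice'] (min_width=14, slack=4)
Line 7: ['silver', 'pepper'] (min_width=13, slack=5)
Line 8: ['problem', 'forest', 'sea'] (min_width=18, slack=0)
Line 9: ['fox'] (min_width=3, slack=15)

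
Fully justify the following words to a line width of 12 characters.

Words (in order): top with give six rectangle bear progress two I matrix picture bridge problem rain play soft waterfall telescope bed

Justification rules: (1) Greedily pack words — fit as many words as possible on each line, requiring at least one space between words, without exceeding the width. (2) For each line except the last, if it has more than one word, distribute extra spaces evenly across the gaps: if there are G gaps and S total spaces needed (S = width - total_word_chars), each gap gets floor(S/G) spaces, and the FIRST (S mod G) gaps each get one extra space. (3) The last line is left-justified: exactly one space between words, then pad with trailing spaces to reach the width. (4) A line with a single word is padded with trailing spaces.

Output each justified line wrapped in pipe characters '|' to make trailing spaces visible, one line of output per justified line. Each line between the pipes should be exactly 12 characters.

Answer: |top     with|
|give     six|
|rectangle   |
|bear        |
|progress two|
|I     matrix|
|picture     |
|bridge      |
|problem rain|
|play    soft|
|waterfall   |
|telescope   |
|bed         |

Derivation:
Line 1: ['top', 'with'] (min_width=8, slack=4)
Line 2: ['give', 'six'] (min_width=8, slack=4)
Line 3: ['rectangle'] (min_width=9, slack=3)
Line 4: ['bear'] (min_width=4, slack=8)
Line 5: ['progress', 'two'] (min_width=12, slack=0)
Line 6: ['I', 'matrix'] (min_width=8, slack=4)
Line 7: ['picture'] (min_width=7, slack=5)
Line 8: ['bridge'] (min_width=6, slack=6)
Line 9: ['problem', 'rain'] (min_width=12, slack=0)
Line 10: ['play', 'soft'] (min_width=9, slack=3)
Line 11: ['waterfall'] (min_width=9, slack=3)
Line 12: ['telescope'] (min_width=9, slack=3)
Line 13: ['bed'] (min_width=3, slack=9)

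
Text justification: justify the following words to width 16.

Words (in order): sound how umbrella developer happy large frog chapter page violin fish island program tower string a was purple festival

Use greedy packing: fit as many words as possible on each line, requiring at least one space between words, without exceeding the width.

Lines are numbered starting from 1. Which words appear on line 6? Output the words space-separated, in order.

Line 1: ['sound', 'how'] (min_width=9, slack=7)
Line 2: ['umbrella'] (min_width=8, slack=8)
Line 3: ['developer', 'happy'] (min_width=15, slack=1)
Line 4: ['large', 'frog'] (min_width=10, slack=6)
Line 5: ['chapter', 'page'] (min_width=12, slack=4)
Line 6: ['violin', 'fish'] (min_width=11, slack=5)
Line 7: ['island', 'program'] (min_width=14, slack=2)
Line 8: ['tower', 'string', 'a'] (min_width=14, slack=2)
Line 9: ['was', 'purple'] (min_width=10, slack=6)
Line 10: ['festival'] (min_width=8, slack=8)

Answer: violin fish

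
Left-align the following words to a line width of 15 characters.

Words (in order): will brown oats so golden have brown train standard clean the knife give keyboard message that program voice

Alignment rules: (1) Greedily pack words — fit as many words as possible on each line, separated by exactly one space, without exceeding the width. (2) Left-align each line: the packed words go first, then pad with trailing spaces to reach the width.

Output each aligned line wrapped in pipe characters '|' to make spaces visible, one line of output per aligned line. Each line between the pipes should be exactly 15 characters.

Answer: |will brown oats|
|so golden have |
|brown train    |
|standard clean |
|the knife give |
|keyboard       |
|message that   |
|program voice  |

Derivation:
Line 1: ['will', 'brown', 'oats'] (min_width=15, slack=0)
Line 2: ['so', 'golden', 'have'] (min_width=14, slack=1)
Line 3: ['brown', 'train'] (min_width=11, slack=4)
Line 4: ['standard', 'clean'] (min_width=14, slack=1)
Line 5: ['the', 'knife', 'give'] (min_width=14, slack=1)
Line 6: ['keyboard'] (min_width=8, slack=7)
Line 7: ['message', 'that'] (min_width=12, slack=3)
Line 8: ['program', 'voice'] (min_width=13, slack=2)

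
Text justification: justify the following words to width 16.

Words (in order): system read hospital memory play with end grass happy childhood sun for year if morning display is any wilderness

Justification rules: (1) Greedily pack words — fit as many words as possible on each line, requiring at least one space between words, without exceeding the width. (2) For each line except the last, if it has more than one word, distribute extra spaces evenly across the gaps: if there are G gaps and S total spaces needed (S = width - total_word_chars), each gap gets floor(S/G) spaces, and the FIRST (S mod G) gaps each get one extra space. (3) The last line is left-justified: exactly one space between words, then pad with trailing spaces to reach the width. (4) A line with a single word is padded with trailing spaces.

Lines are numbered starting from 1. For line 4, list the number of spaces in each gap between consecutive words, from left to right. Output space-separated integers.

Answer: 6

Derivation:
Line 1: ['system', 'read'] (min_width=11, slack=5)
Line 2: ['hospital', 'memory'] (min_width=15, slack=1)
Line 3: ['play', 'with', 'end'] (min_width=13, slack=3)
Line 4: ['grass', 'happy'] (min_width=11, slack=5)
Line 5: ['childhood', 'sun'] (min_width=13, slack=3)
Line 6: ['for', 'year', 'if'] (min_width=11, slack=5)
Line 7: ['morning', 'display'] (min_width=15, slack=1)
Line 8: ['is', 'any'] (min_width=6, slack=10)
Line 9: ['wilderness'] (min_width=10, slack=6)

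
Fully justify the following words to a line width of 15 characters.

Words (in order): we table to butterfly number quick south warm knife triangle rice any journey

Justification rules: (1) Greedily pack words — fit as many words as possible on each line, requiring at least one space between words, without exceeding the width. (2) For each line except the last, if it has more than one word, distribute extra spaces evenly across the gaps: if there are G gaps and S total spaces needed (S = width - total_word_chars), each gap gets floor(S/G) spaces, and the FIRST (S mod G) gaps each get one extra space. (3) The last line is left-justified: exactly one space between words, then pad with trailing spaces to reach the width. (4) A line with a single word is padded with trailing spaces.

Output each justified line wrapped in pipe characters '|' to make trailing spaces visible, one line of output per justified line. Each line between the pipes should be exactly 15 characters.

Answer: |we   table   to|
|butterfly      |
|number    quick|
|south      warm|
|knife  triangle|
|rice        any|
|journey        |

Derivation:
Line 1: ['we', 'table', 'to'] (min_width=11, slack=4)
Line 2: ['butterfly'] (min_width=9, slack=6)
Line 3: ['number', 'quick'] (min_width=12, slack=3)
Line 4: ['south', 'warm'] (min_width=10, slack=5)
Line 5: ['knife', 'triangle'] (min_width=14, slack=1)
Line 6: ['rice', 'any'] (min_width=8, slack=7)
Line 7: ['journey'] (min_width=7, slack=8)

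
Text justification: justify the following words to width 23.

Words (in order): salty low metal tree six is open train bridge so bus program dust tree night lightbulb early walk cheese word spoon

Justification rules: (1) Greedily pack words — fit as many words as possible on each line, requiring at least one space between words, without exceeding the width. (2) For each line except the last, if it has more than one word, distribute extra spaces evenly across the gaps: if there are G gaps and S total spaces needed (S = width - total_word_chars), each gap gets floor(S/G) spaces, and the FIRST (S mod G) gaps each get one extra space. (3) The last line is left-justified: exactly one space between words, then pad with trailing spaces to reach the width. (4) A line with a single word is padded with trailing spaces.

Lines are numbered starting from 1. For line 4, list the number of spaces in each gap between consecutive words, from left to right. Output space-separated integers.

Line 1: ['salty', 'low', 'metal', 'tree'] (min_width=20, slack=3)
Line 2: ['six', 'is', 'open', 'train'] (min_width=17, slack=6)
Line 3: ['bridge', 'so', 'bus', 'program'] (min_width=21, slack=2)
Line 4: ['dust', 'tree', 'night'] (min_width=15, slack=8)
Line 5: ['lightbulb', 'early', 'walk'] (min_width=20, slack=3)
Line 6: ['cheese', 'word', 'spoon'] (min_width=17, slack=6)

Answer: 5 5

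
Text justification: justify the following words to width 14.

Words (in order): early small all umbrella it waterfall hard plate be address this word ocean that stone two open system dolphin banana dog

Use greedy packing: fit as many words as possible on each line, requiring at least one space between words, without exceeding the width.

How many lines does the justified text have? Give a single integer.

Answer: 10

Derivation:
Line 1: ['early', 'small'] (min_width=11, slack=3)
Line 2: ['all', 'umbrella'] (min_width=12, slack=2)
Line 3: ['it', 'waterfall'] (min_width=12, slack=2)
Line 4: ['hard', 'plate', 'be'] (min_width=13, slack=1)
Line 5: ['address', 'this'] (min_width=12, slack=2)
Line 6: ['word', 'ocean'] (min_width=10, slack=4)
Line 7: ['that', 'stone', 'two'] (min_width=14, slack=0)
Line 8: ['open', 'system'] (min_width=11, slack=3)
Line 9: ['dolphin', 'banana'] (min_width=14, slack=0)
Line 10: ['dog'] (min_width=3, slack=11)
Total lines: 10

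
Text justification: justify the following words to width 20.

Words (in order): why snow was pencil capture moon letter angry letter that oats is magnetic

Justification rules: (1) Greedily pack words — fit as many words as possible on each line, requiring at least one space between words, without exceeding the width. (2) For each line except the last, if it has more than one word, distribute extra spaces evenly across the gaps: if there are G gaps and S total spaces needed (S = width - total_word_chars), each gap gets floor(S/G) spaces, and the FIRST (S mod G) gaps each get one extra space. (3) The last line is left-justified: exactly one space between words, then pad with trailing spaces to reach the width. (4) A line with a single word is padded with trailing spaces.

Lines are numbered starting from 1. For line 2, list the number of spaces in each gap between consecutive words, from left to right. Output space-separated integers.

Line 1: ['why', 'snow', 'was', 'pencil'] (min_width=19, slack=1)
Line 2: ['capture', 'moon', 'letter'] (min_width=19, slack=1)
Line 3: ['angry', 'letter', 'that'] (min_width=17, slack=3)
Line 4: ['oats', 'is', 'magnetic'] (min_width=16, slack=4)

Answer: 2 1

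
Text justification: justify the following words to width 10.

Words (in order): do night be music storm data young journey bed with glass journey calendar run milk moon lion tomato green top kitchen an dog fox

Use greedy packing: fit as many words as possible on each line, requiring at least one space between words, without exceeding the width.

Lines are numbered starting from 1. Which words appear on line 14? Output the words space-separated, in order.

Answer: kitchen an

Derivation:
Line 1: ['do', 'night'] (min_width=8, slack=2)
Line 2: ['be', 'music'] (min_width=8, slack=2)
Line 3: ['storm', 'data'] (min_width=10, slack=0)
Line 4: ['young'] (min_width=5, slack=5)
Line 5: ['journey'] (min_width=7, slack=3)
Line 6: ['bed', 'with'] (min_width=8, slack=2)
Line 7: ['glass'] (min_width=5, slack=5)
Line 8: ['journey'] (min_width=7, slack=3)
Line 9: ['calendar'] (min_width=8, slack=2)
Line 10: ['run', 'milk'] (min_width=8, slack=2)
Line 11: ['moon', 'lion'] (min_width=9, slack=1)
Line 12: ['tomato'] (min_width=6, slack=4)
Line 13: ['green', 'top'] (min_width=9, slack=1)
Line 14: ['kitchen', 'an'] (min_width=10, slack=0)
Line 15: ['dog', 'fox'] (min_width=7, slack=3)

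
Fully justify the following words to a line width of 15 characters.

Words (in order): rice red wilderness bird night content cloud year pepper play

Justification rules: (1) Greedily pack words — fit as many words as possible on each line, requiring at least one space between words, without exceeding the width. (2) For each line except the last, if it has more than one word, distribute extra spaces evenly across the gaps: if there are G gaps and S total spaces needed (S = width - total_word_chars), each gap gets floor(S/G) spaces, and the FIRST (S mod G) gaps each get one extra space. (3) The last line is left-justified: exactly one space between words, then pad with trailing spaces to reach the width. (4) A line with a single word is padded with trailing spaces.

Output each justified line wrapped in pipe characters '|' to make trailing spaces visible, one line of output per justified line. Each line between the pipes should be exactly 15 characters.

Answer: |rice        red|
|wilderness bird|
|night   content|
|cloud      year|
|pepper play    |

Derivation:
Line 1: ['rice', 'red'] (min_width=8, slack=7)
Line 2: ['wilderness', 'bird'] (min_width=15, slack=0)
Line 3: ['night', 'content'] (min_width=13, slack=2)
Line 4: ['cloud', 'year'] (min_width=10, slack=5)
Line 5: ['pepper', 'play'] (min_width=11, slack=4)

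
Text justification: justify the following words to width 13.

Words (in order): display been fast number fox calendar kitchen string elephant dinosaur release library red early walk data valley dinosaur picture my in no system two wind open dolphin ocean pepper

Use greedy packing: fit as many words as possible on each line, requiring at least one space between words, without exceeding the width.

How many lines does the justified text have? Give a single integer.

Line 1: ['display', 'been'] (min_width=12, slack=1)
Line 2: ['fast', 'number'] (min_width=11, slack=2)
Line 3: ['fox', 'calendar'] (min_width=12, slack=1)
Line 4: ['kitchen'] (min_width=7, slack=6)
Line 5: ['string'] (min_width=6, slack=7)
Line 6: ['elephant'] (min_width=8, slack=5)
Line 7: ['dinosaur'] (min_width=8, slack=5)
Line 8: ['release'] (min_width=7, slack=6)
Line 9: ['library', 'red'] (min_width=11, slack=2)
Line 10: ['early', 'walk'] (min_width=10, slack=3)
Line 11: ['data', 'valley'] (min_width=11, slack=2)
Line 12: ['dinosaur'] (min_width=8, slack=5)
Line 13: ['picture', 'my', 'in'] (min_width=13, slack=0)
Line 14: ['no', 'system', 'two'] (min_width=13, slack=0)
Line 15: ['wind', 'open'] (min_width=9, slack=4)
Line 16: ['dolphin', 'ocean'] (min_width=13, slack=0)
Line 17: ['pepper'] (min_width=6, slack=7)
Total lines: 17

Answer: 17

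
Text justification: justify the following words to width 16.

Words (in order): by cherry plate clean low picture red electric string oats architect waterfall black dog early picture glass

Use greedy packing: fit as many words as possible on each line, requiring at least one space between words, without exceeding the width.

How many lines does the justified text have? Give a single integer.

Line 1: ['by', 'cherry', 'plate'] (min_width=15, slack=1)
Line 2: ['clean', 'low'] (min_width=9, slack=7)
Line 3: ['picture', 'red'] (min_width=11, slack=5)
Line 4: ['electric', 'string'] (min_width=15, slack=1)
Line 5: ['oats', 'architect'] (min_width=14, slack=2)
Line 6: ['waterfall', 'black'] (min_width=15, slack=1)
Line 7: ['dog', 'early'] (min_width=9, slack=7)
Line 8: ['picture', 'glass'] (min_width=13, slack=3)
Total lines: 8

Answer: 8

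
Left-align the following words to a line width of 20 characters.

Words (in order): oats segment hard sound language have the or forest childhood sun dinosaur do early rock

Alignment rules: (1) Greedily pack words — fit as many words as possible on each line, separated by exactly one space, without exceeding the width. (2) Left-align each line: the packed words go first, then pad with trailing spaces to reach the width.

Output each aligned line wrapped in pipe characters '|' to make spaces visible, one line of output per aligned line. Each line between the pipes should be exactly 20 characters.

Answer: |oats segment hard   |
|sound language have |
|the or forest       |
|childhood sun       |
|dinosaur do early   |
|rock                |

Derivation:
Line 1: ['oats', 'segment', 'hard'] (min_width=17, slack=3)
Line 2: ['sound', 'language', 'have'] (min_width=19, slack=1)
Line 3: ['the', 'or', 'forest'] (min_width=13, slack=7)
Line 4: ['childhood', 'sun'] (min_width=13, slack=7)
Line 5: ['dinosaur', 'do', 'early'] (min_width=17, slack=3)
Line 6: ['rock'] (min_width=4, slack=16)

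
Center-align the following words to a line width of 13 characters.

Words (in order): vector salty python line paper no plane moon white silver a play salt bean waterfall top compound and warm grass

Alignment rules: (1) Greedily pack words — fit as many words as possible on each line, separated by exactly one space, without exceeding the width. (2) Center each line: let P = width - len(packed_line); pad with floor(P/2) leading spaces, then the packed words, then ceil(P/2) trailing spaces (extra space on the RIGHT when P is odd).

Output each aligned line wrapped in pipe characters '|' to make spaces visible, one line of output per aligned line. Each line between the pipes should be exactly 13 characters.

Answer: |vector salty |
| python line |
|  paper no   |
| plane moon  |
|white silver |
| a play salt |
|    bean     |
|waterfall top|
|compound and |
| warm grass  |

Derivation:
Line 1: ['vector', 'salty'] (min_width=12, slack=1)
Line 2: ['python', 'line'] (min_width=11, slack=2)
Line 3: ['paper', 'no'] (min_width=8, slack=5)
Line 4: ['plane', 'moon'] (min_width=10, slack=3)
Line 5: ['white', 'silver'] (min_width=12, slack=1)
Line 6: ['a', 'play', 'salt'] (min_width=11, slack=2)
Line 7: ['bean'] (min_width=4, slack=9)
Line 8: ['waterfall', 'top'] (min_width=13, slack=0)
Line 9: ['compound', 'and'] (min_width=12, slack=1)
Line 10: ['warm', 'grass'] (min_width=10, slack=3)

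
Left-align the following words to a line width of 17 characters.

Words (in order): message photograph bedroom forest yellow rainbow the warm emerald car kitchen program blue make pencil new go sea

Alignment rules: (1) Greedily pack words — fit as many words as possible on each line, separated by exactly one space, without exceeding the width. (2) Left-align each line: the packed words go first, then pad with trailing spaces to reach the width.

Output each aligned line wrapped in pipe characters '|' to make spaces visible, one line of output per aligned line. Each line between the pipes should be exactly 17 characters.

Line 1: ['message'] (min_width=7, slack=10)
Line 2: ['photograph'] (min_width=10, slack=7)
Line 3: ['bedroom', 'forest'] (min_width=14, slack=3)
Line 4: ['yellow', 'rainbow'] (min_width=14, slack=3)
Line 5: ['the', 'warm', 'emerald'] (min_width=16, slack=1)
Line 6: ['car', 'kitchen'] (min_width=11, slack=6)
Line 7: ['program', 'blue', 'make'] (min_width=17, slack=0)
Line 8: ['pencil', 'new', 'go', 'sea'] (min_width=17, slack=0)

Answer: |message          |
|photograph       |
|bedroom forest   |
|yellow rainbow   |
|the warm emerald |
|car kitchen      |
|program blue make|
|pencil new go sea|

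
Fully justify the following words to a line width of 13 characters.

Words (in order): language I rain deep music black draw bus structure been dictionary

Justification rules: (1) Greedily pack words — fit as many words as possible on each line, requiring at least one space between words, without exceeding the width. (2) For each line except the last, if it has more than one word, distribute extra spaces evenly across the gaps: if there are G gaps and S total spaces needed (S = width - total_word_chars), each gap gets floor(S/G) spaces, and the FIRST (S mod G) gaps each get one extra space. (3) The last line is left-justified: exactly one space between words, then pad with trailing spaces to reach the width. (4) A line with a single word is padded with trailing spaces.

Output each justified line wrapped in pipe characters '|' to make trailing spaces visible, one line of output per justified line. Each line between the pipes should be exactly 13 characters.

Line 1: ['language', 'I'] (min_width=10, slack=3)
Line 2: ['rain', 'deep'] (min_width=9, slack=4)
Line 3: ['music', 'black'] (min_width=11, slack=2)
Line 4: ['draw', 'bus'] (min_width=8, slack=5)
Line 5: ['structure'] (min_width=9, slack=4)
Line 6: ['been'] (min_width=4, slack=9)
Line 7: ['dictionary'] (min_width=10, slack=3)

Answer: |language    I|
|rain     deep|
|music   black|
|draw      bus|
|structure    |
|been         |
|dictionary   |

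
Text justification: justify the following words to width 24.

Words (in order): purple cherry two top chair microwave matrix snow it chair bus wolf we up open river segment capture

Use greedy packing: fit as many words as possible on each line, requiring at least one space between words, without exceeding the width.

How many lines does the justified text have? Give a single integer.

Answer: 5

Derivation:
Line 1: ['purple', 'cherry', 'two', 'top'] (min_width=21, slack=3)
Line 2: ['chair', 'microwave', 'matrix'] (min_width=22, slack=2)
Line 3: ['snow', 'it', 'chair', 'bus', 'wolf'] (min_width=22, slack=2)
Line 4: ['we', 'up', 'open', 'river', 'segment'] (min_width=24, slack=0)
Line 5: ['capture'] (min_width=7, slack=17)
Total lines: 5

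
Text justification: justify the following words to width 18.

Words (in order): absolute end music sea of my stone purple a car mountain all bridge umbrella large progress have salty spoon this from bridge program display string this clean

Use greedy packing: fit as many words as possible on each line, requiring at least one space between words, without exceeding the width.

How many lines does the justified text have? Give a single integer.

Answer: 10

Derivation:
Line 1: ['absolute', 'end', 'music'] (min_width=18, slack=0)
Line 2: ['sea', 'of', 'my', 'stone'] (min_width=15, slack=3)
Line 3: ['purple', 'a', 'car'] (min_width=12, slack=6)
Line 4: ['mountain', 'all'] (min_width=12, slack=6)
Line 5: ['bridge', 'umbrella'] (min_width=15, slack=3)
Line 6: ['large', 'progress'] (min_width=14, slack=4)
Line 7: ['have', 'salty', 'spoon'] (min_width=16, slack=2)
Line 8: ['this', 'from', 'bridge'] (min_width=16, slack=2)
Line 9: ['program', 'display'] (min_width=15, slack=3)
Line 10: ['string', 'this', 'clean'] (min_width=17, slack=1)
Total lines: 10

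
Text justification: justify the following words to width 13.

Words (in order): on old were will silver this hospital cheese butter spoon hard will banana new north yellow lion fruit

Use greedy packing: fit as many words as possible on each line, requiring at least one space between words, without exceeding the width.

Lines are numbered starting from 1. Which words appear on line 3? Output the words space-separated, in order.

Line 1: ['on', 'old', 'were'] (min_width=11, slack=2)
Line 2: ['will', 'silver'] (min_width=11, slack=2)
Line 3: ['this', 'hospital'] (min_width=13, slack=0)
Line 4: ['cheese', 'butter'] (min_width=13, slack=0)
Line 5: ['spoon', 'hard'] (min_width=10, slack=3)
Line 6: ['will', 'banana'] (min_width=11, slack=2)
Line 7: ['new', 'north'] (min_width=9, slack=4)
Line 8: ['yellow', 'lion'] (min_width=11, slack=2)
Line 9: ['fruit'] (min_width=5, slack=8)

Answer: this hospital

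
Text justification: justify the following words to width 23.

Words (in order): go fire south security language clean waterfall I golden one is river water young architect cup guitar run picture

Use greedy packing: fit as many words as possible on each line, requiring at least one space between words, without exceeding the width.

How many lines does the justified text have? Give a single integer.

Line 1: ['go', 'fire', 'south', 'security'] (min_width=22, slack=1)
Line 2: ['language', 'clean'] (min_width=14, slack=9)
Line 3: ['waterfall', 'I', 'golden', 'one'] (min_width=22, slack=1)
Line 4: ['is', 'river', 'water', 'young'] (min_width=20, slack=3)
Line 5: ['architect', 'cup', 'guitar'] (min_width=20, slack=3)
Line 6: ['run', 'picture'] (min_width=11, slack=12)
Total lines: 6

Answer: 6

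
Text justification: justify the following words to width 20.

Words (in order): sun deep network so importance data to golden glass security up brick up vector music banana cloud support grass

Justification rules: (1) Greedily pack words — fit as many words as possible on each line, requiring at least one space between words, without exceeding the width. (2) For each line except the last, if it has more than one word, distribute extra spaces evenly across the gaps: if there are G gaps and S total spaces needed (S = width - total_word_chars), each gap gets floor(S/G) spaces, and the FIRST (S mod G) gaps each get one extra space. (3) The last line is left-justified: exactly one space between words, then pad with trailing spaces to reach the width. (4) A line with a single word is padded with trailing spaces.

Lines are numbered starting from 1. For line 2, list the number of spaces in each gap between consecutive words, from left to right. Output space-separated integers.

Answer: 2 2

Derivation:
Line 1: ['sun', 'deep', 'network', 'so'] (min_width=19, slack=1)
Line 2: ['importance', 'data', 'to'] (min_width=18, slack=2)
Line 3: ['golden', 'glass'] (min_width=12, slack=8)
Line 4: ['security', 'up', 'brick', 'up'] (min_width=20, slack=0)
Line 5: ['vector', 'music', 'banana'] (min_width=19, slack=1)
Line 6: ['cloud', 'support', 'grass'] (min_width=19, slack=1)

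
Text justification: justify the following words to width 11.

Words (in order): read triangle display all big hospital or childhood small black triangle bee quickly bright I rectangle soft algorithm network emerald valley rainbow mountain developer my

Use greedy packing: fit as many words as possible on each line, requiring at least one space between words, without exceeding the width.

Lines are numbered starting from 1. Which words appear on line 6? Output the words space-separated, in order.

Line 1: ['read'] (min_width=4, slack=7)
Line 2: ['triangle'] (min_width=8, slack=3)
Line 3: ['display', 'all'] (min_width=11, slack=0)
Line 4: ['big'] (min_width=3, slack=8)
Line 5: ['hospital', 'or'] (min_width=11, slack=0)
Line 6: ['childhood'] (min_width=9, slack=2)
Line 7: ['small', 'black'] (min_width=11, slack=0)
Line 8: ['triangle'] (min_width=8, slack=3)
Line 9: ['bee', 'quickly'] (min_width=11, slack=0)
Line 10: ['bright', 'I'] (min_width=8, slack=3)
Line 11: ['rectangle'] (min_width=9, slack=2)
Line 12: ['soft'] (min_width=4, slack=7)
Line 13: ['algorithm'] (min_width=9, slack=2)
Line 14: ['network'] (min_width=7, slack=4)
Line 15: ['emerald'] (min_width=7, slack=4)
Line 16: ['valley'] (min_width=6, slack=5)
Line 17: ['rainbow'] (min_width=7, slack=4)
Line 18: ['mountain'] (min_width=8, slack=3)
Line 19: ['developer'] (min_width=9, slack=2)
Line 20: ['my'] (min_width=2, slack=9)

Answer: childhood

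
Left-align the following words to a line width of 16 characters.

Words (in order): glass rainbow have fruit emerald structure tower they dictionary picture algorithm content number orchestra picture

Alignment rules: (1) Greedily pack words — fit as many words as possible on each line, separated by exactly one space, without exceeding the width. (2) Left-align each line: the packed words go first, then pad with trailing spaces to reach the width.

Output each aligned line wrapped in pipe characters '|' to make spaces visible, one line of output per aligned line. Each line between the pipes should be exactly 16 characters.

Line 1: ['glass', 'rainbow'] (min_width=13, slack=3)
Line 2: ['have', 'fruit'] (min_width=10, slack=6)
Line 3: ['emerald'] (min_width=7, slack=9)
Line 4: ['structure', 'tower'] (min_width=15, slack=1)
Line 5: ['they', 'dictionary'] (min_width=15, slack=1)
Line 6: ['picture'] (min_width=7, slack=9)
Line 7: ['algorithm'] (min_width=9, slack=7)
Line 8: ['content', 'number'] (min_width=14, slack=2)
Line 9: ['orchestra'] (min_width=9, slack=7)
Line 10: ['picture'] (min_width=7, slack=9)

Answer: |glass rainbow   |
|have fruit      |
|emerald         |
|structure tower |
|they dictionary |
|picture         |
|algorithm       |
|content number  |
|orchestra       |
|picture         |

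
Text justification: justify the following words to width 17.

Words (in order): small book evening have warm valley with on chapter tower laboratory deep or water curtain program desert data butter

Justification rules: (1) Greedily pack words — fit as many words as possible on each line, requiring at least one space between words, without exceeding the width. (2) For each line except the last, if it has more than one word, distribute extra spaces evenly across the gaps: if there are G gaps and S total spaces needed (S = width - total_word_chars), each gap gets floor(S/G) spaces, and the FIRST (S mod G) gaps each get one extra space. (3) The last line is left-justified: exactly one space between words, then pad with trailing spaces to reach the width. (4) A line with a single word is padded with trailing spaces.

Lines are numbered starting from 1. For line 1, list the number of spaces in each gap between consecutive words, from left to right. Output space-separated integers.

Line 1: ['small', 'book'] (min_width=10, slack=7)
Line 2: ['evening', 'have', 'warm'] (min_width=17, slack=0)
Line 3: ['valley', 'with', 'on'] (min_width=14, slack=3)
Line 4: ['chapter', 'tower'] (min_width=13, slack=4)
Line 5: ['laboratory', 'deep'] (min_width=15, slack=2)
Line 6: ['or', 'water', 'curtain'] (min_width=16, slack=1)
Line 7: ['program', 'desert'] (min_width=14, slack=3)
Line 8: ['data', 'butter'] (min_width=11, slack=6)

Answer: 8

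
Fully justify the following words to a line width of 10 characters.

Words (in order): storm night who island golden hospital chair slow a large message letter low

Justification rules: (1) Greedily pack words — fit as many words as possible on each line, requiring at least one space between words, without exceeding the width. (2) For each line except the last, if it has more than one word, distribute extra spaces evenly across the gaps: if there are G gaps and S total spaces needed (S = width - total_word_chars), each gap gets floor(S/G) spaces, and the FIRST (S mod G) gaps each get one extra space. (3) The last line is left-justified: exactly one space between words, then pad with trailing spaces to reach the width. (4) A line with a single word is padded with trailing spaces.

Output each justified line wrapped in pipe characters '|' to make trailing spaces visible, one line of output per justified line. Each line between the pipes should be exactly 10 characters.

Line 1: ['storm'] (min_width=5, slack=5)
Line 2: ['night', 'who'] (min_width=9, slack=1)
Line 3: ['island'] (min_width=6, slack=4)
Line 4: ['golden'] (min_width=6, slack=4)
Line 5: ['hospital'] (min_width=8, slack=2)
Line 6: ['chair', 'slow'] (min_width=10, slack=0)
Line 7: ['a', 'large'] (min_width=7, slack=3)
Line 8: ['message'] (min_width=7, slack=3)
Line 9: ['letter', 'low'] (min_width=10, slack=0)

Answer: |storm     |
|night  who|
|island    |
|golden    |
|hospital  |
|chair slow|
|a    large|
|message   |
|letter low|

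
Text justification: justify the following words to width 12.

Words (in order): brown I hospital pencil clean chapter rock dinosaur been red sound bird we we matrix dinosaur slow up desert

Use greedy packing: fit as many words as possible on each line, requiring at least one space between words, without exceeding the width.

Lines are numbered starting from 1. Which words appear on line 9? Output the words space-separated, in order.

Line 1: ['brown', 'I'] (min_width=7, slack=5)
Line 2: ['hospital'] (min_width=8, slack=4)
Line 3: ['pencil', 'clean'] (min_width=12, slack=0)
Line 4: ['chapter', 'rock'] (min_width=12, slack=0)
Line 5: ['dinosaur'] (min_width=8, slack=4)
Line 6: ['been', 'red'] (min_width=8, slack=4)
Line 7: ['sound', 'bird'] (min_width=10, slack=2)
Line 8: ['we', 'we', 'matrix'] (min_width=12, slack=0)
Line 9: ['dinosaur'] (min_width=8, slack=4)
Line 10: ['slow', 'up'] (min_width=7, slack=5)
Line 11: ['desert'] (min_width=6, slack=6)

Answer: dinosaur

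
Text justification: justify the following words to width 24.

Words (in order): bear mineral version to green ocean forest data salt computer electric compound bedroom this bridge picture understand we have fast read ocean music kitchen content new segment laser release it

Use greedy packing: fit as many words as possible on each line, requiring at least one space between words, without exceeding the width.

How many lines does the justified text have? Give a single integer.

Answer: 9

Derivation:
Line 1: ['bear', 'mineral', 'version', 'to'] (min_width=23, slack=1)
Line 2: ['green', 'ocean', 'forest', 'data'] (min_width=23, slack=1)
Line 3: ['salt', 'computer', 'electric'] (min_width=22, slack=2)
Line 4: ['compound', 'bedroom', 'this'] (min_width=21, slack=3)
Line 5: ['bridge', 'picture'] (min_width=14, slack=10)
Line 6: ['understand', 'we', 'have', 'fast'] (min_width=23, slack=1)
Line 7: ['read', 'ocean', 'music', 'kitchen'] (min_width=24, slack=0)
Line 8: ['content', 'new', 'segment'] (min_width=19, slack=5)
Line 9: ['laser', 'release', 'it'] (min_width=16, slack=8)
Total lines: 9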